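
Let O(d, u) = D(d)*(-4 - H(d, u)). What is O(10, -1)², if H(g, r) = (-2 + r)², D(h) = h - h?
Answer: 0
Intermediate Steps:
D(h) = 0
O(d, u) = 0 (O(d, u) = 0*(-4 - (-2 + u)²) = 0)
O(10, -1)² = 0² = 0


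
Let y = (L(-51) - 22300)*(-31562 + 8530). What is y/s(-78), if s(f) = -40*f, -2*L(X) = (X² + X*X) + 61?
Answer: 47851859/260 ≈ 1.8405e+5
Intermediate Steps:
L(X) = -61/2 - X² (L(X) = -((X² + X*X) + 61)/2 = -((X² + X²) + 61)/2 = -(2*X² + 61)/2 = -(61 + 2*X²)/2 = -61/2 - X²)
y = 574222308 (y = ((-61/2 - 1*(-51)²) - 22300)*(-31562 + 8530) = ((-61/2 - 1*2601) - 22300)*(-23032) = ((-61/2 - 2601) - 22300)*(-23032) = (-5263/2 - 22300)*(-23032) = -49863/2*(-23032) = 574222308)
y/s(-78) = 574222308/((-40*(-78))) = 574222308/3120 = 574222308*(1/3120) = 47851859/260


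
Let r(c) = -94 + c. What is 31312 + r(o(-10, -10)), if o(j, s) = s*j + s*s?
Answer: 31418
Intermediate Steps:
o(j, s) = s² + j*s (o(j, s) = j*s + s² = s² + j*s)
31312 + r(o(-10, -10)) = 31312 + (-94 - 10*(-10 - 10)) = 31312 + (-94 - 10*(-20)) = 31312 + (-94 + 200) = 31312 + 106 = 31418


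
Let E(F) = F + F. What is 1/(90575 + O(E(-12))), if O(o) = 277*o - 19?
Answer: 1/83908 ≈ 1.1918e-5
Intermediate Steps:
E(F) = 2*F
O(o) = -19 + 277*o
1/(90575 + O(E(-12))) = 1/(90575 + (-19 + 277*(2*(-12)))) = 1/(90575 + (-19 + 277*(-24))) = 1/(90575 + (-19 - 6648)) = 1/(90575 - 6667) = 1/83908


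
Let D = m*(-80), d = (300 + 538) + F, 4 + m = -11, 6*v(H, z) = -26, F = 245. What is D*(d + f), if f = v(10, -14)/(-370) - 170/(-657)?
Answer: 10533288680/8103 ≈ 1.2999e+6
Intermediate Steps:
v(H, z) = -13/3 (v(H, z) = (⅙)*(-26) = -13/3)
m = -15 (m = -4 - 11 = -15)
d = 1083 (d = (300 + 538) + 245 = 838 + 245 = 1083)
D = 1200 (D = -15*(-80) = 1200)
f = 65747/243090 (f = -13/3/(-370) - 170/(-657) = -13/3*(-1/370) - 170*(-1/657) = 13/1110 + 170/657 = 65747/243090 ≈ 0.27046)
D*(d + f) = 1200*(1083 + 65747/243090) = 1200*(263332217/243090) = 10533288680/8103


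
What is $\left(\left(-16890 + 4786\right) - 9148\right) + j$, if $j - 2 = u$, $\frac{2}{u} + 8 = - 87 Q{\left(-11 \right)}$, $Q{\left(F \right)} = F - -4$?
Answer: $- \frac{12771248}{601} \approx -21250.0$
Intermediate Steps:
$Q{\left(F \right)} = 4 + F$ ($Q{\left(F \right)} = F + 4 = 4 + F$)
$u = \frac{2}{601}$ ($u = \frac{2}{-8 - 87 \left(4 - 11\right)} = \frac{2}{-8 - -609} = \frac{2}{-8 + 609} = \frac{2}{601} \approx 0.0033278$)
$j = \frac{1204}{601}$ ($j = 2 + \frac{2}{601} = \frac{1204}{601} \approx 2.0033$)
$\left(\left(-16890 + 4786\right) - 9148\right) + j = \left(\left(-16890 + 4786\right) - 9148\right) + \frac{1204}{601} = \left(-12104 - 9148\right) + \frac{1204}{601} = -21252 + \frac{1204}{601} = - \frac{12771248}{601}$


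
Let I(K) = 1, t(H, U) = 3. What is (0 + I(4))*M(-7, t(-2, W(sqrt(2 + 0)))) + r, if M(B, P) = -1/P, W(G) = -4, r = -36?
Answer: -109/3 ≈ -36.333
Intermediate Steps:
(0 + I(4))*M(-7, t(-2, W(sqrt(2 + 0)))) + r = (0 + 1)*(-1/3) - 36 = 1*(-1*1/3) - 36 = 1*(-1/3) - 36 = -1/3 - 36 = -109/3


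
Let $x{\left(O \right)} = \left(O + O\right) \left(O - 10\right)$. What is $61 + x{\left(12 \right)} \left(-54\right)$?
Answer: $-2531$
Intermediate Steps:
$x{\left(O \right)} = 2 O \left(-10 + O\right)$
$61 + x{\left(12 \right)} \left(-54\right) = 61 + 2 \cdot 12 \left(-10 + 12\right) \left(-54\right) = 61 + 2 \cdot 12 \cdot 2 \left(-54\right) = 61 + 48 \left(-54\right) = 61 - 2592 = -2531$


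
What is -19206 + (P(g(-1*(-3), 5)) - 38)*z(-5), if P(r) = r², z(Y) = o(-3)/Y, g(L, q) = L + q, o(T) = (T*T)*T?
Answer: -95328/5 ≈ -19066.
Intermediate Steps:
o(T) = T³ (o(T) = T²*T = T³)
z(Y) = -27/Y (z(Y) = (-3)³/Y = -27/Y)
-19206 + (P(g(-1*(-3), 5)) - 38)*z(-5) = -19206 + ((-1*(-3) + 5)² - 38)*(-27/(-5)) = -19206 + ((3 + 5)² - 38)*(-27*(-⅕)) = -19206 + (8² - 38)*(27/5) = -19206 + (64 - 38)*(27/5) = -19206 + 26*(27/5) = -19206 + 702/5 = -95328/5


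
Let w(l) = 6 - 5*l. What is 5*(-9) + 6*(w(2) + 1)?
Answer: -63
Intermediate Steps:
5*(-9) + 6*(w(2) + 1) = 5*(-9) + 6*((6 - 5*2) + 1) = -45 + 6*((6 - 10) + 1) = -45 + 6*(-4 + 1) = -45 + 6*(-3) = -45 - 18 = -63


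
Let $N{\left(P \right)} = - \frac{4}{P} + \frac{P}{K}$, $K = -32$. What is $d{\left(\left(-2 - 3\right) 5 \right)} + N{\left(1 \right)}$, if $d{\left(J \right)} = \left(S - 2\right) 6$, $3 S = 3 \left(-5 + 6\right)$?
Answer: $- \frac{321}{32} \approx -10.031$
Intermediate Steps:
$N{\left(P \right)} = - \frac{4}{P} - \frac{P}{32}$ ($N{\left(P \right)} = - \frac{4}{P} + \frac{P}{-32} = - \frac{4}{P} + P \left(- \frac{1}{32}\right) = - \frac{4}{P} - \frac{P}{32}$)
$S = 1$ ($S = \frac{3 \left(-5 + 6\right)}{3} = \frac{3 \cdot 1}{3} = \frac{1}{3} \cdot 3 = 1$)
$d{\left(J \right)} = -6$ ($d{\left(J \right)} = \left(1 - 2\right) 6 = \left(-1\right) 6 = -6$)
$d{\left(\left(-2 - 3\right) 5 \right)} + N{\left(1 \right)} = -6 - \left(\frac{1}{32} + \frac{4}{1}\right) = -6 - \frac{129}{32} = - \frac{321}{32}$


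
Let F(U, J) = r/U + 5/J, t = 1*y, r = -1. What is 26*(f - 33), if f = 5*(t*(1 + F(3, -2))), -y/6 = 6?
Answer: 7722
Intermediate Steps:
y = -36 (y = -6*6 = -36)
t = -36 (t = 1*(-36) = -36)
F(U, J) = -1/U + 5/J
f = 330 (f = 5*(-36*(1 + (-1/3 + 5/(-2)))) = 5*(-36*(1 + (-1*⅓ + 5*(-½)))) = 5*(-36*(1 + (-⅓ - 5/2))) = 5*(-36*(1 - 17/6)) = 5*(-36*(-11/6)) = 5*66 = 330)
26*(f - 33) = 26*(330 - 33) = 26*297 = 7722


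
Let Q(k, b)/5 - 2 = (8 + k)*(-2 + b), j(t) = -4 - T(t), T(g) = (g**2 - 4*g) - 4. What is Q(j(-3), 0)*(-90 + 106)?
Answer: 2240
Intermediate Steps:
T(g) = -4 + g**2 - 4*g
j(t) = -t**2 + 4*t (j(t) = -4 - (-4 + t**2 - 4*t) = -4 + (4 - t**2 + 4*t) = -t**2 + 4*t)
Q(k, b) = 10 + 5*(-2 + b)*(8 + k) (Q(k, b) = 10 + 5*((8 + k)*(-2 + b)) = 10 + 5*((-2 + b)*(8 + k)) = 10 + 5*(-2 + b)*(8 + k))
Q(j(-3), 0)*(-90 + 106) = (-70 - (-30)*(4 - 1*(-3)) + 40*0 + 5*0*(-3*(4 - 1*(-3))))*(-90 + 106) = (-70 - (-30)*(4 + 3) + 0 + 5*0*(-3*(4 + 3)))*16 = (-70 - (-30)*7 + 0 + 5*0*(-3*7))*16 = (-70 - 10*(-21) + 0 + 5*0*(-21))*16 = (-70 + 210 + 0 + 0)*16 = 140*16 = 2240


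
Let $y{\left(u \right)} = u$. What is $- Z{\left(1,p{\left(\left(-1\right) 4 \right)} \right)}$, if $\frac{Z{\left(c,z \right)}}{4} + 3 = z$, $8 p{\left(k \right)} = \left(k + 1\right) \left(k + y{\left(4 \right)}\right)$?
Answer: $12$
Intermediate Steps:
$p{\left(k \right)} = \frac{\left(1 + k\right) \left(4 + k\right)}{8}$ ($p{\left(k \right)} = \frac{\left(k + 1\right) \left(k + 4\right)}{8} = \frac{\left(1 + k\right) \left(4 + k\right)}{8}$)
$Z{\left(c,z \right)} = -12 + 4 z$
$- Z{\left(1,p{\left(\left(-1\right) 4 \right)} \right)} = - (-12 + 4 \left(\frac{1}{2} + \frac{\left(\left(-1\right) 4\right)^{2}}{8} + \frac{5 \left(\left(-1\right) 4\right)}{8}\right)) = - (-12 + 4 \left(\frac{1}{2} + \frac{\left(-4\right)^{2}}{8} + \frac{5}{8} \left(-4\right)\right)) = - (-12 + 4 \left(\frac{1}{2} + \frac{1}{8} \cdot 16 - \frac{5}{2}\right)) = - (-12 + 4 \left(\frac{1}{2} + 2 - \frac{5}{2}\right)) = - (-12 + 4 \cdot 0) = - (-12 + 0) = \left(-1\right) \left(-12\right) = 12$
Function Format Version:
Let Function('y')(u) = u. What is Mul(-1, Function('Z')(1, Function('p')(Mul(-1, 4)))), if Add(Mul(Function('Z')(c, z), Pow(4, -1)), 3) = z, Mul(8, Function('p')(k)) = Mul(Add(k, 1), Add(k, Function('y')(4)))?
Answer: 12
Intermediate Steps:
Function('p')(k) = Mul(Rational(1, 8), Add(1, k), Add(4, k)) (Function('p')(k) = Mul(Rational(1, 8), Mul(Add(k, 1), Add(k, 4))) = Mul(Rational(1, 8), Mul(Add(1, k), Add(4, k))) = Mul(Rational(1, 8), Add(1, k), Add(4, k)))
Function('Z')(c, z) = Add(-12, Mul(4, z))
Mul(-1, Function('Z')(1, Function('p')(Mul(-1, 4)))) = Mul(-1, Add(-12, Mul(4, Add(Rational(1, 2), Mul(Rational(1, 8), Pow(Mul(-1, 4), 2)), Mul(Rational(5, 8), Mul(-1, 4)))))) = Mul(-1, Add(-12, Mul(4, Add(Rational(1, 2), Mul(Rational(1, 8), Pow(-4, 2)), Mul(Rational(5, 8), -4))))) = Mul(-1, Add(-12, Mul(4, Add(Rational(1, 2), Mul(Rational(1, 8), 16), Rational(-5, 2))))) = Mul(-1, Add(-12, Mul(4, Add(Rational(1, 2), 2, Rational(-5, 2))))) = Mul(-1, Add(-12, Mul(4, 0))) = Mul(-1, Add(-12, 0)) = Mul(-1, -12) = 12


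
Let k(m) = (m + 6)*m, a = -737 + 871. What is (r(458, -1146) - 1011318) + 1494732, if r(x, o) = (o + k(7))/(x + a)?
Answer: 286180033/592 ≈ 4.8341e+5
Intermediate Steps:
a = 134
k(m) = m*(6 + m) (k(m) = (6 + m)*m = m*(6 + m))
r(x, o) = (91 + o)/(134 + x) (r(x, o) = (o + 7*(6 + 7))/(x + 134) = (o + 7*13)/(134 + x) = (o + 91)/(134 + x) = (91 + o)/(134 + x))
(r(458, -1146) - 1011318) + 1494732 = ((91 - 1146)/(134 + 458) - 1011318) + 1494732 = (-1055/592 - 1011318) + 1494732 = -598701311/592 + 1494732 = 286180033/592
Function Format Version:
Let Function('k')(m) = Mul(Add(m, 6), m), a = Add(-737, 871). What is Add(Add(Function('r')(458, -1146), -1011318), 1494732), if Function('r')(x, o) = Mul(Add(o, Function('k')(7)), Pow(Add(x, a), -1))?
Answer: Rational(286180033, 592) ≈ 4.8341e+5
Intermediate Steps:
a = 134
Function('k')(m) = Mul(m, Add(6, m)) (Function('k')(m) = Mul(Add(6, m), m) = Mul(m, Add(6, m)))
Function('r')(x, o) = Mul(Pow(Add(134, x), -1), Add(91, o)) (Function('r')(x, o) = Mul(Add(o, Mul(7, Add(6, 7))), Pow(Add(x, 134), -1)) = Mul(Add(o, Mul(7, 13)), Pow(Add(134, x), -1)) = Mul(Add(o, 91), Pow(Add(134, x), -1)) = Mul(Add(91, o), Pow(Add(134, x), -1)) = Mul(Pow(Add(134, x), -1), Add(91, o)))
Add(Add(Function('r')(458, -1146), -1011318), 1494732) = Add(Add(Mul(Pow(Add(134, 458), -1), Add(91, -1146)), -1011318), 1494732) = Add(Add(Mul(Pow(592, -1), -1055), -1011318), 1494732) = Add(Add(Mul(Rational(1, 592), -1055), -1011318), 1494732) = Add(Add(Rational(-1055, 592), -1011318), 1494732) = Add(Rational(-598701311, 592), 1494732) = Rational(286180033, 592)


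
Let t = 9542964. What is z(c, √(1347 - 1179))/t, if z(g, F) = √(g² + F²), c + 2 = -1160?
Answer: √337603/4771482 ≈ 0.00012177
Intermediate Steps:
c = -1162 (c = -2 - 1160 = -1162)
z(g, F) = √(F² + g²)
z(c, √(1347 - 1179))/t = √((√(1347 - 1179))² + (-1162)²)/9542964 = √((√168)² + 1350244)*(1/9542964) = √((2*√42)² + 1350244)*(1/9542964) = √(168 + 1350244)*(1/9542964) = √1350412*(1/9542964) = (2*√337603)*(1/9542964) = √337603/4771482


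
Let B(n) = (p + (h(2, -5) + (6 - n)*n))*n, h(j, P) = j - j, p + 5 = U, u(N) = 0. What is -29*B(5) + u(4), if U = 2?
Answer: -290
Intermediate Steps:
p = -3 (p = -5 + 2 = -3)
h(j, P) = 0
B(n) = n*(-3 + n*(6 - n)) (B(n) = (-3 + (0 + (6 - n)*n))*n = (-3 + (0 + n*(6 - n)))*n = (-3 + n*(6 - n))*n = n*(-3 + n*(6 - n)))
-29*B(5) + u(4) = -145*(-3 - 1*5² + 6*5) + 0 = -145*(-3 - 1*25 + 30) + 0 = -145*(-3 - 25 + 30) + 0 = -145*2 + 0 = -29*10 + 0 = -290 + 0 = -290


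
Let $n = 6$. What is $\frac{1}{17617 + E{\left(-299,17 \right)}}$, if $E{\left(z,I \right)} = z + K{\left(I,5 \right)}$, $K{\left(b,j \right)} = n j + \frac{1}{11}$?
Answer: $\frac{11}{190829} \approx 5.7643 \cdot 10^{-5}$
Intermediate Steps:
$K{\left(b,j \right)} = \frac{1}{11} + 6 j$ ($K{\left(b,j \right)} = 6 j + \frac{1}{11} = \frac{1}{11} + 6 j$)
$E{\left(z,I \right)} = \frac{331}{11} + z$ ($E{\left(z,I \right)} = z + \left(\frac{1}{11} + 6 \cdot 5\right) = z + \left(\frac{1}{11} + 30\right) = z + \frac{331}{11} = \frac{331}{11} + z$)
$\frac{1}{17617 + E{\left(-299,17 \right)}} = \frac{1}{17617 + \left(\frac{331}{11} - 299\right)} = \frac{1}{17617 - \frac{2958}{11}} = \frac{1}{\frac{190829}{11}} = \frac{11}{190829}$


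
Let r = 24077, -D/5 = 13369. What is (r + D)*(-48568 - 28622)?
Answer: 3301261920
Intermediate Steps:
D = -66845 (D = -5*13369 = -66845)
(r + D)*(-48568 - 28622) = (24077 - 66845)*(-48568 - 28622) = -42768*(-77190) = 3301261920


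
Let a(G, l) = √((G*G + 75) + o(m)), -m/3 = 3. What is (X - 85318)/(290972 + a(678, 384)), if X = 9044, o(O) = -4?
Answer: -22193598328/84664245029 + 76274*√459755/84664245029 ≈ -0.26153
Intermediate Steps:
m = -9 (m = -3*3 = -9)
a(G, l) = √(71 + G²) (a(G, l) = √((G*G + 75) - 4) = √((G² + 75) - 4) = √((75 + G²) - 4) = √(71 + G²))
(X - 85318)/(290972 + a(678, 384)) = (9044 - 85318)/(290972 + √(71 + 678²)) = -76274/(290972 + √(71 + 459684)) = -76274/(290972 + √459755)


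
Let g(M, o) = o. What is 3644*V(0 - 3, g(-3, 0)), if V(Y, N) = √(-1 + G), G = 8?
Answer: 3644*√7 ≈ 9641.1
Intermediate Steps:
V(Y, N) = √7 (V(Y, N) = √(-1 + 8) = √7)
3644*V(0 - 3, g(-3, 0)) = 3644*√7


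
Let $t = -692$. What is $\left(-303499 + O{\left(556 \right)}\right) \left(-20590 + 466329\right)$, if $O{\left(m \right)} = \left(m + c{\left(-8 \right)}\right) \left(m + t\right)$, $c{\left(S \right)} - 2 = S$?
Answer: $-168622617961$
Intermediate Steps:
$c{\left(S \right)} = 2 + S$
$O{\left(m \right)} = \left(-692 + m\right) \left(-6 + m\right)$ ($O{\left(m \right)} = \left(m + \left(2 - 8\right)\right) \left(m - 692\right) = \left(m - 6\right) \left(-692 + m\right) = \left(-6 + m\right) \left(-692 + m\right) = \left(-692 + m\right) \left(-6 + m\right)$)
$\left(-303499 + O{\left(556 \right)}\right) \left(-20590 + 466329\right) = \left(-303499 + \left(4152 + 556^{2} - 388088\right)\right) \left(-20590 + 466329\right) = \left(-303499 + \left(4152 + 309136 - 388088\right)\right) 445739 = \left(-303499 - 74800\right) 445739 = \left(-378299\right) 445739 = -168622617961$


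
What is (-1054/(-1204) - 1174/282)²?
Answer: 77878390489/7204953924 ≈ 10.809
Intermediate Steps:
(-1054/(-1204) - 1174/282)² = (-1054*(-1/1204) - 1174/282)² = (527/602 - 1*587/141)² = (527/602 - 587/141)² = (-279067/84882)² = 77878390489/7204953924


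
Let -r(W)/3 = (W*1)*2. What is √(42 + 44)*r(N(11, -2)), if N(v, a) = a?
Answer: 12*√86 ≈ 111.28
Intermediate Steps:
r(W) = -6*W (r(W) = -3*W*1*2 = -3*W*2 = -6*W)
√(42 + 44)*r(N(11, -2)) = √(42 + 44)*(-6*(-2)) = √86*12 = 12*√86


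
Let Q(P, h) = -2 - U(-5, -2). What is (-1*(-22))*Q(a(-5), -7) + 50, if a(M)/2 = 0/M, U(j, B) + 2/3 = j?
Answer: 392/3 ≈ 130.67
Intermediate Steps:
U(j, B) = -⅔ + j
a(M) = 0 (a(M) = 2*(0/M) = 2*0 = 0)
Q(P, h) = 11/3 (Q(P, h) = -2 - (-⅔ - 5) = -2 - 1*(-17/3) = -2 + 17/3 = 11/3)
(-1*(-22))*Q(a(-5), -7) + 50 = -1*(-22)*(11/3) + 50 = 22*(11/3) + 50 = 242/3 + 50 = 392/3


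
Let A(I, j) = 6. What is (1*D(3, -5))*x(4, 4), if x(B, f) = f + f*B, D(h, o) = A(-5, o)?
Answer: 120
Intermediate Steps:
D(h, o) = 6
x(B, f) = f + B*f
(1*D(3, -5))*x(4, 4) = (1*6)*(4*(1 + 4)) = 6*(4*5) = 6*20 = 120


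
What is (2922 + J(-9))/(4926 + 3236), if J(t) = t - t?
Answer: 1461/4081 ≈ 0.35800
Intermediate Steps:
J(t) = 0
(2922 + J(-9))/(4926 + 3236) = (2922 + 0)/(4926 + 3236) = 2922/8162 = 2922*(1/8162) = 1461/4081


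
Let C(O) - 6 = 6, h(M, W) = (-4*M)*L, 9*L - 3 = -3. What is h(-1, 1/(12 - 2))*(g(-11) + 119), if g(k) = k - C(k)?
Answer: 0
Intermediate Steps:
L = 0 (L = 1/3 + (1/9)*(-3) = 1/3 - 1/3 = 0)
h(M, W) = 0 (h(M, W) = -4*M*0 = 0)
C(O) = 12 (C(O) = 6 + 6 = 12)
g(k) = -12 + k (g(k) = k - 1*12 = k - 12 = -12 + k)
h(-1, 1/(12 - 2))*(g(-11) + 119) = 0*((-12 - 11) + 119) = 0*(-23 + 119) = 0*96 = 0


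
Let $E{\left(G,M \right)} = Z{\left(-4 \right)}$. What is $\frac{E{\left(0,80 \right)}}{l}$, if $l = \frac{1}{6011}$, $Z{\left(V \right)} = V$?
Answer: $-24044$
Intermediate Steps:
$E{\left(G,M \right)} = -4$
$l = \frac{1}{6011} \approx 0.00016636$
$\frac{E{\left(0,80 \right)}}{l} = - 4 \frac{1}{\frac{1}{6011}} = \left(-4\right) 6011 = -24044$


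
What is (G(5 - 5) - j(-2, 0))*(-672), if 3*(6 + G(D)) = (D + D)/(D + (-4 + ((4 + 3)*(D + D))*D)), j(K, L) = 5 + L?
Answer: 7392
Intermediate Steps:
G(D) = -6 + 2*D/(3*(-4 + D + 14*D²)) (G(D) = -6 + ((D + D)/(D + (-4 + ((4 + 3)*(D + D))*D)))/3 = -6 + ((2*D)/(D + (-4 + (7*(2*D))*D)))/3 = -6 + ((2*D)/(D + (-4 + (14*D)*D)))/3 = -6 + ((2*D)/(D + (-4 + 14*D²)))/3 = -6 + ((2*D)/(-4 + D + 14*D²))/3 = -6 + (2*D/(-4 + D + 14*D²))/3 = -6 + 2*D/(3*(-4 + D + 14*D²)))
(G(5 - 5) - j(-2, 0))*(-672) = (4*(18 - 63*(5 - 5)² - 4*(5 - 5))/(3*(-4 + (5 - 5) + 14*(5 - 5)²)) - (5 + 0))*(-672) = (4*(18 - 63*0² - 4*0)/(3*(-4 + 0 + 14*0²)) - 1*5)*(-672) = (4*(18 - 63*0 + 0)/(3*(-4 + 0 + 14*0)) - 5)*(-672) = (4*(18 + 0 + 0)/(3*(-4 + 0 + 0)) - 5)*(-672) = ((4/3)*18/(-4) - 5)*(-672) = ((4/3)*(-¼)*18 - 5)*(-672) = (-6 - 5)*(-672) = -11*(-672) = 7392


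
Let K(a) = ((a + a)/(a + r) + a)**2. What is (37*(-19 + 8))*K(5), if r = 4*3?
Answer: -3673175/289 ≈ -12710.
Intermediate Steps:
r = 12
K(a) = (a + 2*a/(12 + a))**2 (K(a) = ((a + a)/(a + 12) + a)**2 = ((2*a)/(12 + a) + a)**2 = (2*a/(12 + a) + a)**2 = (a + 2*a/(12 + a))**2)
(37*(-19 + 8))*K(5) = (37*(-19 + 8))*(5**2*(14 + 5)**2/(12 + 5)**2) = (37*(-11))*(25*19**2/17**2) = -10175*361/289 = -407*9025/289 = -3673175/289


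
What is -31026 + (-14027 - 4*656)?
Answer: -47677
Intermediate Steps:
-31026 + (-14027 - 4*656) = -31026 + (-14027 - 2624) = -31026 - 16651 = -47677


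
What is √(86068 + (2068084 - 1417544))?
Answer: 4*√46038 ≈ 858.26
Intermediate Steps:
√(86068 + (2068084 - 1417544)) = √(86068 + 650540) = √736608 = 4*√46038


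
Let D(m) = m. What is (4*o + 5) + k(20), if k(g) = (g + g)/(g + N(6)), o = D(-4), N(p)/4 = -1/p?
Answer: -259/29 ≈ -8.9310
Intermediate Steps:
N(p) = -4/p (N(p) = 4*(-1/p) = -4/p)
o = -4
k(g) = 2*g/(-2/3 + g) (k(g) = (g + g)/(g - 4/6) = (2*g)/(g - 4*1/6) = (2*g)/(g - 2/3) = (2*g)/(-2/3 + g) = 2*g/(-2/3 + g))
(4*o + 5) + k(20) = (4*(-4) + 5) + 6*20/(-2 + 3*20) = (-16 + 5) + 6*20/(-2 + 60) = -11 + 6*20/58 = -11 + 6*20*(1/58) = -11 + 60/29 = -259/29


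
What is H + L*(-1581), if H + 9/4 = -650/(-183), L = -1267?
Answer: 1466289917/732 ≈ 2.0031e+6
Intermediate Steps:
H = 953/732 (H = -9/4 - 650/(-183) = -9/4 - 650*(-1/183) = -9/4 + 650/183 = 953/732 ≈ 1.3019)
H + L*(-1581) = 953/732 - 1267*(-1581) = 953/732 + 2003127 = 1466289917/732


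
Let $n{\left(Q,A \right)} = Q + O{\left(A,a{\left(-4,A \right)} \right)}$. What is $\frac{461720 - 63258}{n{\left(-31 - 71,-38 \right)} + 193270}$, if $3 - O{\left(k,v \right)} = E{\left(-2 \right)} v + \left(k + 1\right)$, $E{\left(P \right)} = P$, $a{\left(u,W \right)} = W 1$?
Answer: $\frac{199231}{96566} \approx 2.0632$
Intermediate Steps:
$a{\left(u,W \right)} = W$
$O{\left(k,v \right)} = 2 - k + 2 v$ ($O{\left(k,v \right)} = 3 - \left(- 2 v + \left(k + 1\right)\right) = 3 - \left(- 2 v + \left(1 + k\right)\right) = 3 - \left(1 + k - 2 v\right) = 2 - k + 2 v$)
$n{\left(Q,A \right)} = 2 + A + Q$ ($n{\left(Q,A \right)} = Q + \left(2 - A + 2 A\right) = Q + \left(2 + A\right) = 2 + A + Q$)
$\frac{461720 - 63258}{n{\left(-31 - 71,-38 \right)} + 193270} = \frac{461720 - 63258}{\left(2 - 38 - 102\right) + 193270} = \frac{398462}{\left(2 - 38 - 102\right) + 193270} = \frac{398462}{-138 + 193270} = \frac{398462}{193132} = 398462 \cdot \frac{1}{193132} = \frac{199231}{96566}$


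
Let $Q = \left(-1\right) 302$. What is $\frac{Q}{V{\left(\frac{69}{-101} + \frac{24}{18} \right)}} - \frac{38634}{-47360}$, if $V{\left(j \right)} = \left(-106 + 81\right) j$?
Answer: $\frac{452399661}{23324800} \approx 19.396$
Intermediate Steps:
$V{\left(j \right)} = - 25 j$
$Q = -302$
$\frac{Q}{V{\left(\frac{69}{-101} + \frac{24}{18} \right)}} - \frac{38634}{-47360} = - \frac{302}{\left(-25\right) \left(\frac{69}{-101} + \frac{24}{18}\right)} - \frac{38634}{-47360} = - \frac{302}{\left(-25\right) \left(69 \left(- \frac{1}{101}\right) + 24 \cdot \frac{1}{18}\right)} - - \frac{19317}{23680} = - \frac{302}{\left(-25\right) \left(- \frac{69}{101} + \frac{4}{3}\right)} + \frac{19317}{23680} = - \frac{302}{\left(-25\right) \frac{197}{303}} + \frac{19317}{23680} = - \frac{302}{- \frac{4925}{303}} + \frac{19317}{23680} = \left(-302\right) \left(- \frac{303}{4925}\right) + \frac{19317}{23680} = \frac{91506}{4925} + \frac{19317}{23680} = \frac{452399661}{23324800}$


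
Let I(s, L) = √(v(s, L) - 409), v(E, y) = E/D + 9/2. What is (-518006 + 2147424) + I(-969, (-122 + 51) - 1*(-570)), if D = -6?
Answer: 1629418 + 9*I*√3 ≈ 1.6294e+6 + 15.588*I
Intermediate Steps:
v(E, y) = 9/2 - E/6 (v(E, y) = E/(-6) + 9/2 = E*(-⅙) + 9*(½) = -E/6 + 9/2 = 9/2 - E/6)
I(s, L) = √(-809/2 - s/6) (I(s, L) = √((9/2 - s/6) - 409) = √(-809/2 - s/6))
(-518006 + 2147424) + I(-969, (-122 + 51) - 1*(-570)) = (-518006 + 2147424) + √(-14562 - 6*(-969))/6 = 1629418 + √(-14562 + 5814)/6 = 1629418 + √(-8748)/6 = 1629418 + (54*I*√3)/6 = 1629418 + 9*I*√3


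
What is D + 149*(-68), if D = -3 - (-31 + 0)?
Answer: -10104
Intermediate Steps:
D = 28 (D = -3 - 1*(-31) = -3 + 31 = 28)
D + 149*(-68) = 28 + 149*(-68) = 28 - 10132 = -10104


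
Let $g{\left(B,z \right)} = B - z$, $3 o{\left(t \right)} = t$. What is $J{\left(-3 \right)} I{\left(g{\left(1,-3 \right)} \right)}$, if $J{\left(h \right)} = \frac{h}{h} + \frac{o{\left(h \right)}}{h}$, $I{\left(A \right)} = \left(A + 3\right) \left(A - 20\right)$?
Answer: $- \frac{448}{3} \approx -149.33$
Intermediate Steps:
$o{\left(t \right)} = \frac{t}{3}$
$I{\left(A \right)} = \left(-20 + A\right) \left(3 + A\right)$ ($I{\left(A \right)} = \left(3 + A\right) \left(-20 + A\right) = \left(-20 + A\right) \left(3 + A\right)$)
$J{\left(h \right)} = \frac{4}{3}$ ($J{\left(h \right)} = \frac{h}{h} + \frac{\frac{1}{3} h}{h} = 1 + \frac{1}{3} = \frac{4}{3}$)
$J{\left(-3 \right)} I{\left(g{\left(1,-3 \right)} \right)} = \frac{4 \left(-60 + \left(1 - -3\right)^{2} - 17 \left(1 - -3\right)\right)}{3} = \frac{4 \left(-60 + \left(1 + 3\right)^{2} - 17 \left(1 + 3\right)\right)}{3} = \frac{4 \left(-60 + 4^{2} - 68\right)}{3} = \frac{4 \left(-60 + 16 - 68\right)}{3} = \frac{4}{3} \left(-112\right) = - \frac{448}{3}$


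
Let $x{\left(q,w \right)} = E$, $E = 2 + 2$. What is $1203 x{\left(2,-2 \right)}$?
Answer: $4812$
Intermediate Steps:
$E = 4$
$x{\left(q,w \right)} = 4$
$1203 x{\left(2,-2 \right)} = 1203 \cdot 4 = 4812$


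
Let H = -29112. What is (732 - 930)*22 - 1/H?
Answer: -126811871/29112 ≈ -4356.0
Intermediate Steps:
(732 - 930)*22 - 1/H = (732 - 930)*22 - 1/(-29112) = -198*22 - 1*(-1/29112) = -4356 + 1/29112 = -126811871/29112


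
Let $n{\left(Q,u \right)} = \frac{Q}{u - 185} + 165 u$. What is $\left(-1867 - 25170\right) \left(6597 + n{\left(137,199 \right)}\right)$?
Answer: $- \frac{14929425845}{14} \approx -1.0664 \cdot 10^{9}$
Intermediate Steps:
$n{\left(Q,u \right)} = 165 u + \frac{Q}{-185 + u}$ ($n{\left(Q,u \right)} = \frac{Q}{-185 + u} + 165 u = 165 u + \frac{Q}{-185 + u}$)
$\left(-1867 - 25170\right) \left(6597 + n{\left(137,199 \right)}\right) = \left(-1867 - 25170\right) \left(6597 + \frac{137 - 6074475 + 165 \cdot 199^{2}}{-185 + 199}\right) = - 27037 \left(6597 + \frac{137 - 6074475 + 165 \cdot 39601}{14}\right) = - 27037 \left(6597 + \frac{137 - 6074475 + 6534165}{14}\right) = - 27037 \left(6597 + \frac{1}{14} \cdot 459827\right) = - 27037 \left(6597 + \frac{459827}{14}\right) = \left(-27037\right) \frac{552185}{14} = - \frac{14929425845}{14}$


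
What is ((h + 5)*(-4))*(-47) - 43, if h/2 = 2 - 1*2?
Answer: 897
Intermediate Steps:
h = 0 (h = 2*(2 - 1*2) = 2*(2 - 2) = 2*0 = 0)
((h + 5)*(-4))*(-47) - 43 = ((0 + 5)*(-4))*(-47) - 43 = (5*(-4))*(-47) - 43 = -20*(-47) - 43 = 940 - 43 = 897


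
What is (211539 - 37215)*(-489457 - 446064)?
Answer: -163083762804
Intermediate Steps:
(211539 - 37215)*(-489457 - 446064) = 174324*(-935521) = -163083762804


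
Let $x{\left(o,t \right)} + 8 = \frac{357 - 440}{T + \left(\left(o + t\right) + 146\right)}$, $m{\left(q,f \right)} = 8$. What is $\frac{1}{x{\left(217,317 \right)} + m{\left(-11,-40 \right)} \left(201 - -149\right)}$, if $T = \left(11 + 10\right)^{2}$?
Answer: $\frac{1121}{3129749} \approx 0.00035818$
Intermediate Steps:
$T = 441$ ($T = 21^{2} = 441$)
$x{\left(o,t \right)} = -8 - \frac{83}{587 + o + t}$ ($x{\left(o,t \right)} = -8 + \frac{357 - 440}{441 + \left(\left(o + t\right) + 146\right)} = -8 - \frac{83}{441 + \left(146 + o + t\right)} = -8 - \frac{83}{587 + o + t}$)
$\frac{1}{x{\left(217,317 \right)} + m{\left(-11,-40 \right)} \left(201 - -149\right)} = \frac{1}{\frac{-4779 - 1736 - 2536}{587 + 217 + 317} + 8 \left(201 - -149\right)} = \frac{1}{\frac{-4779 - 1736 - 2536}{1121} + 8 \left(201 + 149\right)} = \frac{1}{\frac{1}{1121} \left(-9051\right) + 8 \cdot 350} = \frac{1}{- \frac{9051}{1121} + 2800} = \frac{1}{\frac{3129749}{1121}} = \frac{1121}{3129749}$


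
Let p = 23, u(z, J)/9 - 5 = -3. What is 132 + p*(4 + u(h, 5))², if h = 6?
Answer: 11264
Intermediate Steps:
u(z, J) = 18 (u(z, J) = 45 + 9*(-3) = 45 - 27 = 18)
132 + p*(4 + u(h, 5))² = 132 + 23*(4 + 18)² = 132 + 23*22² = 132 + 23*484 = 132 + 11132 = 11264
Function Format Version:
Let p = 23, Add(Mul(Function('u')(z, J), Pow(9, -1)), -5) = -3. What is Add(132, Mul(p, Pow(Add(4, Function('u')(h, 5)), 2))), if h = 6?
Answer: 11264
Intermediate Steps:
Function('u')(z, J) = 18 (Function('u')(z, J) = Add(45, Mul(9, -3)) = Add(45, -27) = 18)
Add(132, Mul(p, Pow(Add(4, Function('u')(h, 5)), 2))) = Add(132, Mul(23, Pow(Add(4, 18), 2))) = Add(132, Mul(23, Pow(22, 2))) = Add(132, Mul(23, 484)) = Add(132, 11132) = 11264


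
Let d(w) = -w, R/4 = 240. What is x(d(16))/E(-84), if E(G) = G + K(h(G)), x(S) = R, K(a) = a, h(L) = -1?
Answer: -192/17 ≈ -11.294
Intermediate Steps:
R = 960 (R = 4*240 = 960)
x(S) = 960
E(G) = -1 + G (E(G) = G - 1 = -1 + G)
x(d(16))/E(-84) = 960/(-1 - 84) = 960/(-85) = 960*(-1/85) = -192/17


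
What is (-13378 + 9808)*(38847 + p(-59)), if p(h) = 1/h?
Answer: -8182340040/59 ≈ -1.3868e+8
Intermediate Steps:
(-13378 + 9808)*(38847 + p(-59)) = (-13378 + 9808)*(38847 + 1/(-59)) = -3570*(38847 - 1/59) = -3570*2291972/59 = -8182340040/59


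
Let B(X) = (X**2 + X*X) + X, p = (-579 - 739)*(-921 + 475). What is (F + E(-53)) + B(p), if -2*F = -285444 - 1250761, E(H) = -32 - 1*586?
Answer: 1382169740961/2 ≈ 6.9108e+11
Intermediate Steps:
E(H) = -618 (E(H) = -32 - 586 = -618)
p = 587828 (p = -1318*(-446) = 587828)
F = 1536205/2 (F = -(-285444 - 1250761)/2 = -1/2*(-1536205) = 1536205/2 ≈ 7.6810e+5)
B(X) = X + 2*X**2 (B(X) = (X**2 + X**2) + X = 2*X**2 + X = X + 2*X**2)
(F + E(-53)) + B(p) = (1536205/2 - 618) + 587828*(1 + 2*587828) = 1534969/2 + 587828*(1 + 1175656) = 1534969/2 + 587828*1175657 = 1534969/2 + 691084102996 = 1382169740961/2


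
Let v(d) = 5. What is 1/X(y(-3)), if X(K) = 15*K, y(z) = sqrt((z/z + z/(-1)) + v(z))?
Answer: 1/45 ≈ 0.022222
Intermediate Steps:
y(z) = sqrt(6 - z) (y(z) = sqrt((z/z + z/(-1)) + 5) = sqrt((1 + z*(-1)) + 5) = sqrt((1 - z) + 5) = sqrt(6 - z))
1/X(y(-3)) = 1/(15*sqrt(6 - 1*(-3))) = 1/(15*sqrt(6 + 3)) = 1/(15*sqrt(9)) = 1/(15*3) = 1/45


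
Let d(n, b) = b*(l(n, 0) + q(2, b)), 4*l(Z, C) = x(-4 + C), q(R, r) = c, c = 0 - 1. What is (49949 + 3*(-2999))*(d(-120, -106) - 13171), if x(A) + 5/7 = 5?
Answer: -3777822000/7 ≈ -5.3969e+8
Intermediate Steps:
x(A) = 30/7 (x(A) = -5/7 + 5 = 30/7)
c = -1
q(R, r) = -1
l(Z, C) = 15/14 (l(Z, C) = (1/4)*(30/7) = 15/14)
d(n, b) = b/14 (d(n, b) = b*(15/14 - 1) = b*(1/14) = b/14)
(49949 + 3*(-2999))*(d(-120, -106) - 13171) = (49949 + 3*(-2999))*((1/14)*(-106) - 13171) = (49949 - 8997)*(-53/7 - 13171) = 40952*(-92250/7) = -3777822000/7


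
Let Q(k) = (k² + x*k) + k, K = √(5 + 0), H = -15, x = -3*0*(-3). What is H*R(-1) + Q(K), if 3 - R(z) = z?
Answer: -55 + √5 ≈ -52.764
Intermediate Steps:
R(z) = 3 - z
x = 0 (x = 0*(-3) = 0)
K = √5 ≈ 2.2361
Q(k) = k + k² (Q(k) = (k² + 0*k) + k = (k² + 0) + k = k² + k = k + k²)
H*R(-1) + Q(K) = -15*(3 - 1*(-1)) + √5*(1 + √5) = -15*(3 + 1) + √5*(1 + √5) = -15*4 + √5*(1 + √5) = -60 + √5*(1 + √5)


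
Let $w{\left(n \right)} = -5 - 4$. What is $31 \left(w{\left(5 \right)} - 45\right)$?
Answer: $-1674$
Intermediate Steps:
$w{\left(n \right)} = -9$ ($w{\left(n \right)} = -5 - 4 = -9$)
$31 \left(w{\left(5 \right)} - 45\right) = 31 \left(-9 - 45\right) = 31 \left(-54\right) = -1674$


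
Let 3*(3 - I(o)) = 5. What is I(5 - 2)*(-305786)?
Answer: -1223144/3 ≈ -4.0771e+5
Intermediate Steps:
I(o) = 4/3 (I(o) = 3 - 1/3*5 = 3 - 5/3 = 4/3)
I(5 - 2)*(-305786) = (4/3)*(-305786) = -1223144/3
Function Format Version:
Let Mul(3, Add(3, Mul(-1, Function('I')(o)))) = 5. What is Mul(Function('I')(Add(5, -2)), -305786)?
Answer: Rational(-1223144, 3) ≈ -4.0771e+5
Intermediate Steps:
Function('I')(o) = Rational(4, 3) (Function('I')(o) = Add(3, Mul(Rational(-1, 3), 5)) = Add(3, Rational(-5, 3)) = Rational(4, 3))
Mul(Function('I')(Add(5, -2)), -305786) = Mul(Rational(4, 3), -305786) = Rational(-1223144, 3)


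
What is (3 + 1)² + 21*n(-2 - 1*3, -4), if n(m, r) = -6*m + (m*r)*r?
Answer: -1034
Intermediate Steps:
n(m, r) = -6*m + m*r²
(3 + 1)² + 21*n(-2 - 1*3, -4) = (3 + 1)² + 21*((-2 - 1*3)*(-6 + (-4)²)) = 4² + 21*((-2 - 3)*(-6 + 16)) = 16 + 21*(-5*10) = 16 + 21*(-50) = 16 - 1050 = -1034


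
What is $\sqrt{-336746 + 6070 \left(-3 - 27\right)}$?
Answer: $i \sqrt{518846} \approx 720.31 i$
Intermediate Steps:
$\sqrt{-336746 + 6070 \left(-3 - 27\right)} = \sqrt{-336746 + 6070 \left(-30\right)} = \sqrt{-336746 - 182100} = \sqrt{-518846} = i \sqrt{518846}$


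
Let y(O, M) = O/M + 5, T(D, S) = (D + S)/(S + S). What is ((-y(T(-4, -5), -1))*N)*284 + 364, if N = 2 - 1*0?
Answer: -9824/5 ≈ -1964.8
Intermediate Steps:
T(D, S) = (D + S)/(2*S) (T(D, S) = (D + S)/((2*S)) = (D + S)*(1/(2*S)) = (D + S)/(2*S))
N = 2 (N = 2 + 0 = 2)
y(O, M) = 5 + O/M
((-y(T(-4, -5), -1))*N)*284 + 364 = (-(5 + ((1/2)*(-4 - 5)/(-5))/(-1))*2)*284 + 364 = (-(5 + ((1/2)*(-1/5)*(-9))*(-1))*2)*284 + 364 = (-(5 + (9/10)*(-1))*2)*284 + 364 = (-(5 - 9/10)*2)*284 + 364 = (-1*41/10*2)*284 + 364 = -41/10*2*284 + 364 = -41/5*284 + 364 = -11644/5 + 364 = -9824/5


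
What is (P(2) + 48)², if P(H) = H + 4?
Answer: 2916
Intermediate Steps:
P(H) = 4 + H
(P(2) + 48)² = ((4 + 2) + 48)² = (6 + 48)² = 54² = 2916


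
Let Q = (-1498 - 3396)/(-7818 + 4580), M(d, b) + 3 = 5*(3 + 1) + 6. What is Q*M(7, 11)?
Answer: 56281/1619 ≈ 34.763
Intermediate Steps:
M(d, b) = 23 (M(d, b) = -3 + (5*(3 + 1) + 6) = -3 + (5*4 + 6) = -3 + (20 + 6) = -3 + 26 = 23)
Q = 2447/1619 (Q = -4894/(-3238) = -4894*(-1/3238) = 2447/1619 ≈ 1.5114)
Q*M(7, 11) = (2447/1619)*23 = 56281/1619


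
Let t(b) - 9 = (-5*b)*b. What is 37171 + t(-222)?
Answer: -209240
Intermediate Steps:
t(b) = 9 - 5*b² (t(b) = 9 + (-5*b)*b = 9 - 5*b²)
37171 + t(-222) = 37171 + (9 - 5*(-222)²) = 37171 + (9 - 5*49284) = 37171 + (9 - 246420) = 37171 - 246411 = -209240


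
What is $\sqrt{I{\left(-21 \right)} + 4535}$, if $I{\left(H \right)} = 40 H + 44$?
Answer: $\sqrt{3739} \approx 61.147$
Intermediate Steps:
$I{\left(H \right)} = 44 + 40 H$
$\sqrt{I{\left(-21 \right)} + 4535} = \sqrt{\left(44 + 40 \left(-21\right)\right) + 4535} = \sqrt{\left(44 - 840\right) + 4535} = \sqrt{-796 + 4535} = \sqrt{3739}$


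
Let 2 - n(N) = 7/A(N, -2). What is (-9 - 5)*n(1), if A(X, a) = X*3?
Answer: 14/3 ≈ 4.6667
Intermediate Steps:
A(X, a) = 3*X
n(N) = 2 - 7/(3*N)
(-9 - 5)*n(1) = (-9 - 5)*(2 - 7/3/1) = -14*(2 - 7/3*1) = -14*(2 - 7/3) = -14*(-⅓) = 14/3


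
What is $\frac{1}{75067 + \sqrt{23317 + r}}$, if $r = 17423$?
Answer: $\frac{75067}{5635013749} - \frac{2 \sqrt{10185}}{5635013749} \approx 1.3286 \cdot 10^{-5}$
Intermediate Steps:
$\frac{1}{75067 + \sqrt{23317 + r}} = \frac{1}{75067 + \sqrt{23317 + 17423}} = \frac{1}{75067 + \sqrt{40740}} = \frac{1}{75067 + 2 \sqrt{10185}}$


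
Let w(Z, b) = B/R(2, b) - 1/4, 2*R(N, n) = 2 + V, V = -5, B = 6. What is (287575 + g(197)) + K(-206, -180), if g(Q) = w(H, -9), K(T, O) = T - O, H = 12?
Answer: 1150179/4 ≈ 2.8755e+5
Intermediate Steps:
R(N, n) = -3/2 (R(N, n) = (2 - 5)/2 = (½)*(-3) = -3/2)
w(Z, b) = -17/4 (w(Z, b) = 6/(-3/2) - 1/4 = 6*(-⅔) - 1*¼ = -4 - ¼ = -17/4)
g(Q) = -17/4
(287575 + g(197)) + K(-206, -180) = (287575 - 17/4) + (-206 - 1*(-180)) = 1150283/4 + (-206 + 180) = 1150283/4 - 26 = 1150179/4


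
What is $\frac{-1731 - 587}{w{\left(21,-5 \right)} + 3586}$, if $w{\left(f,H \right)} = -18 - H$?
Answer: $- \frac{2318}{3573} \approx -0.64875$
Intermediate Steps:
$\frac{-1731 - 587}{w{\left(21,-5 \right)} + 3586} = \frac{-1731 - 587}{\left(-18 - -5\right) + 3586} = - \frac{2318}{\left(-18 + 5\right) + 3586} = - \frac{2318}{-13 + 3586} = - \frac{2318}{3573}$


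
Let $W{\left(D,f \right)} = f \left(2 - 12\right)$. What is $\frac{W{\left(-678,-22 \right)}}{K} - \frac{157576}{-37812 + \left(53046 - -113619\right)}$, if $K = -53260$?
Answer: $- \frac{421042271}{343135539} \approx -1.227$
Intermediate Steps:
$W{\left(D,f \right)} = - 10 f$ ($W{\left(D,f \right)} = f \left(-10\right) = - 10 f$)
$\frac{W{\left(-678,-22 \right)}}{K} - \frac{157576}{-37812 + \left(53046 - -113619\right)} = \frac{\left(-10\right) \left(-22\right)}{-53260} - \frac{157576}{-37812 + \left(53046 - -113619\right)} = 220 \left(- \frac{1}{53260}\right) - \frac{157576}{-37812 + \left(53046 + 113619\right)} = - \frac{11}{2663} - \frac{157576}{-37812 + 166665} = - \frac{11}{2663} - \frac{157576}{128853} = - \frac{421042271}{343135539}$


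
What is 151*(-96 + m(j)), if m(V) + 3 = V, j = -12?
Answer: -16761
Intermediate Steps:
m(V) = -3 + V
151*(-96 + m(j)) = 151*(-96 + (-3 - 12)) = 151*(-96 - 15) = 151*(-111) = -16761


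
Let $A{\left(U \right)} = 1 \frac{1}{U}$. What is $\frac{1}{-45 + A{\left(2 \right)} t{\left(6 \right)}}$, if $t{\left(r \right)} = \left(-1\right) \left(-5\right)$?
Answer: $- \frac{2}{85} \approx -0.023529$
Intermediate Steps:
$A{\left(U \right)} = \frac{1}{U}$
$t{\left(r \right)} = 5$
$\frac{1}{-45 + A{\left(2 \right)} t{\left(6 \right)}} = \frac{1}{-45 + \frac{1}{2} \cdot 5} = \frac{1}{-45 + \frac{5}{2}} = \frac{1}{- \frac{85}{2}} = - \frac{2}{85}$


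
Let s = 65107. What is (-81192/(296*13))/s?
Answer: -10149/31316467 ≈ -0.00032408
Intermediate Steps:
(-81192/(296*13))/s = -81192/(296*13)/65107 = -81192/3848*(1/65107) = -81192*1/3848*(1/65107) = -10149/481*1/65107 = -10149/31316467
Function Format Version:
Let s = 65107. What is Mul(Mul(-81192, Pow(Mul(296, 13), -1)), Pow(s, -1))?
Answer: Rational(-10149, 31316467) ≈ -0.00032408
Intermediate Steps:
Mul(Mul(-81192, Pow(Mul(296, 13), -1)), Pow(s, -1)) = Mul(Mul(-81192, Pow(Mul(296, 13), -1)), Pow(65107, -1)) = Mul(Mul(-81192, Pow(3848, -1)), Rational(1, 65107)) = Mul(Mul(-81192, Rational(1, 3848)), Rational(1, 65107)) = Mul(Rational(-10149, 481), Rational(1, 65107)) = Rational(-10149, 31316467)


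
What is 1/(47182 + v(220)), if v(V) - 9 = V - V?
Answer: 1/47191 ≈ 2.1190e-5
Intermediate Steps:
v(V) = 9 (v(V) = 9 + (V - V) = 9 + 0 = 9)
1/(47182 + v(220)) = 1/(47182 + 9) = 1/47191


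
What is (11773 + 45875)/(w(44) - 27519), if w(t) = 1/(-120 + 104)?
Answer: -922368/440305 ≈ -2.0948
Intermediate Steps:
w(t) = -1/16 (w(t) = 1/(-16) = -1/16)
(11773 + 45875)/(w(44) - 27519) = (11773 + 45875)/(-1/16 - 27519) = 57648/(-440305/16) = 57648*(-16/440305) = -922368/440305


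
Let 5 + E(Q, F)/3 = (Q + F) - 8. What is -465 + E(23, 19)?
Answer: -378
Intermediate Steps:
E(Q, F) = -39 + 3*F + 3*Q (E(Q, F) = -15 + 3*((Q + F) - 8) = -15 + 3*((F + Q) - 8) = -15 + 3*(-8 + F + Q) = -15 + (-24 + 3*F + 3*Q) = -39 + 3*F + 3*Q)
-465 + E(23, 19) = -465 + (-39 + 3*19 + 3*23) = -465 + (-39 + 57 + 69) = -465 + 87 = -378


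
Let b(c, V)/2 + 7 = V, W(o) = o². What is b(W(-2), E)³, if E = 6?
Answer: -8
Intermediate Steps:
b(c, V) = -14 + 2*V
b(W(-2), E)³ = (-14 + 2*6)³ = (-14 + 12)³ = (-2)³ = -8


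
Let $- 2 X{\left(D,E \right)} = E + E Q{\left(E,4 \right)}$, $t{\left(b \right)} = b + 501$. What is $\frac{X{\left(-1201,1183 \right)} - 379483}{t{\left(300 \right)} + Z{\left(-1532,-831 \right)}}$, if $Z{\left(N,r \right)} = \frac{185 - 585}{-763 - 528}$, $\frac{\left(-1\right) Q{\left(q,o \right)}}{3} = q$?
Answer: $\frac{2219434269}{1034491} \approx 2145.4$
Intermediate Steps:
$Q{\left(q,o \right)} = - 3 q$
$t{\left(b \right)} = 501 + b$
$Z{\left(N,r \right)} = \frac{400}{1291}$ ($Z{\left(N,r \right)} = - \frac{400}{-1291} = \left(-400\right) \left(- \frac{1}{1291}\right) = \frac{400}{1291}$)
$X{\left(D,E \right)} = - \frac{E}{2} + \frac{3 E^{2}}{2}$ ($X{\left(D,E \right)} = - \frac{E + E \left(- 3 E\right)}{2} = - \frac{E - 3 E^{2}}{2} = - \frac{E}{2} + \frac{3 E^{2}}{2}$)
$\frac{X{\left(-1201,1183 \right)} - 379483}{t{\left(300 \right)} + Z{\left(-1532,-831 \right)}} = \frac{\frac{1}{2} \cdot 1183 \left(-1 + 3 \cdot 1183\right) - 379483}{\left(501 + 300\right) + \frac{400}{1291}} = \frac{\frac{1}{2} \cdot 1183 \left(-1 + 3549\right) - 379483}{801 + \frac{400}{1291}} = \frac{\frac{1}{2} \cdot 1183 \cdot 3548 - 379483}{\frac{1034491}{1291}} = \left(2098642 - 379483\right) \frac{1291}{1034491} = 1719159 \cdot \frac{1291}{1034491} = \frac{2219434269}{1034491}$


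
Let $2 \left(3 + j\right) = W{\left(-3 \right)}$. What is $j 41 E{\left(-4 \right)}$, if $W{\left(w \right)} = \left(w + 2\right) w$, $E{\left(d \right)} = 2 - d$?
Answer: $-369$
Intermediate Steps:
$W{\left(w \right)} = w \left(2 + w\right)$ ($W{\left(w \right)} = \left(2 + w\right) w = w \left(2 + w\right)$)
$j = - \frac{3}{2}$ ($j = -3 + \frac{\left(-3\right) \left(2 - 3\right)}{2} = -3 + \frac{\left(-3\right) \left(-1\right)}{2} = -3 + \frac{1}{2} \cdot 3 = -3 + \frac{3}{2} = - \frac{3}{2} \approx -1.5$)
$j 41 E{\left(-4 \right)} = \left(- \frac{3}{2}\right) 41 \left(2 - -4\right) = - \frac{123 \left(2 + 4\right)}{2} = \left(- \frac{123}{2}\right) 6 = -369$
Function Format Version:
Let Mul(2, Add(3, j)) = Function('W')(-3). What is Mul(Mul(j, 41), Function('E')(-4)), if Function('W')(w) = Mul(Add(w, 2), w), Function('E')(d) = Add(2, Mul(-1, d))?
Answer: -369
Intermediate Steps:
Function('W')(w) = Mul(w, Add(2, w)) (Function('W')(w) = Mul(Add(2, w), w) = Mul(w, Add(2, w)))
j = Rational(-3, 2) (j = Add(-3, Mul(Rational(1, 2), Mul(-3, Add(2, -3)))) = Add(-3, Mul(Rational(1, 2), Mul(-3, -1))) = Add(-3, Mul(Rational(1, 2), 3)) = Add(-3, Rational(3, 2)) = Rational(-3, 2) ≈ -1.5000)
Mul(Mul(j, 41), Function('E')(-4)) = Mul(Mul(Rational(-3, 2), 41), Add(2, Mul(-1, -4))) = Mul(Rational(-123, 2), Add(2, 4)) = Mul(Rational(-123, 2), 6) = -369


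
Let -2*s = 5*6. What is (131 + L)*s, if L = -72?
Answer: -885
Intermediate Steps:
s = -15 (s = -5*6/2 = -½*30 = -15)
(131 + L)*s = (131 - 72)*(-15) = 59*(-15) = -885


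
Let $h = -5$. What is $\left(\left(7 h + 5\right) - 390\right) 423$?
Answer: $-177660$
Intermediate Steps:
$\left(\left(7 h + 5\right) - 390\right) 423 = \left(\left(7 \left(-5\right) + 5\right) - 390\right) 423 = \left(\left(-35 + 5\right) - 390\right) 423 = \left(-30 - 390\right) 423 = \left(-420\right) 423 = -177660$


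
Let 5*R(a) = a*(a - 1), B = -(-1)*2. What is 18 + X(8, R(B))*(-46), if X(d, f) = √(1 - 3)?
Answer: 18 - 46*I*√2 ≈ 18.0 - 65.054*I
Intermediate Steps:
B = 2 (B = -1*(-2) = 2)
R(a) = a*(-1 + a)/5 (R(a) = (a*(a - 1))/5 = (a*(-1 + a))/5 = a*(-1 + a)/5)
X(d, f) = I*√2 (X(d, f) = √(-2) = I*√2)
18 + X(8, R(B))*(-46) = 18 + (I*√2)*(-46) = 18 - 46*I*√2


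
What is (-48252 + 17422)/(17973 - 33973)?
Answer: 3083/1600 ≈ 1.9269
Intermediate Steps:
(-48252 + 17422)/(17973 - 33973) = -30830/(-16000) = -30830*(-1/16000) = 3083/1600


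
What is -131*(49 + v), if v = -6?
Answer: -5633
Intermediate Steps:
-131*(49 + v) = -131*(49 - 6) = -131*43 = -5633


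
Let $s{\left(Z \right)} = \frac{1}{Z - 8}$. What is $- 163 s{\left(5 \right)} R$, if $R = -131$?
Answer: $- \frac{21353}{3} \approx -7117.7$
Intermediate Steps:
$s{\left(Z \right)} = \frac{1}{-8 + Z}$
$- 163 s{\left(5 \right)} R = - \frac{163}{-8 + 5} \left(-131\right) = - \frac{163}{-3} \left(-131\right) = \left(-163\right) \left(- \frac{1}{3}\right) \left(-131\right) = \frac{163}{3} \left(-131\right) = - \frac{21353}{3}$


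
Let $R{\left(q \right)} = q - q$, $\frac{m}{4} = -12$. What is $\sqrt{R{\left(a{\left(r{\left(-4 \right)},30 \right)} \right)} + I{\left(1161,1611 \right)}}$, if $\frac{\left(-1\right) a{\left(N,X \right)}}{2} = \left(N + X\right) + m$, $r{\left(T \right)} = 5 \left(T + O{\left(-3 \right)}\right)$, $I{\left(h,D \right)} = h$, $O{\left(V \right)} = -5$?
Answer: $3 \sqrt{129} \approx 34.073$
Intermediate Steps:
$m = -48$ ($m = 4 \left(-12\right) = -48$)
$r{\left(T \right)} = -25 + 5 T$ ($r{\left(T \right)} = 5 \left(T - 5\right) = 5 \left(-5 + T\right) = -25 + 5 T$)
$a{\left(N,X \right)} = 96 - 2 N - 2 X$ ($a{\left(N,X \right)} = - 2 \left(\left(N + X\right) - 48\right) = - 2 \left(-48 + N + X\right) = 96 - 2 N - 2 X$)
$R{\left(q \right)} = 0$
$\sqrt{R{\left(a{\left(r{\left(-4 \right)},30 \right)} \right)} + I{\left(1161,1611 \right)}} = \sqrt{0 + 1161} = \sqrt{1161} = 3 \sqrt{129}$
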